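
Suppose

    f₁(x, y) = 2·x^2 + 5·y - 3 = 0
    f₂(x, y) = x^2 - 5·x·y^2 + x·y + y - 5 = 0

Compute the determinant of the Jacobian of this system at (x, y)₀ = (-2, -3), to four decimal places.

J = [[4·x, 5], [2·x - 5·y^2 + y, -10·x·y + x + 1]].
At the point, J = [[-8.0000, 5.0000], [-52.0000, -61.0000]].
det J = 748.0000.

748.0000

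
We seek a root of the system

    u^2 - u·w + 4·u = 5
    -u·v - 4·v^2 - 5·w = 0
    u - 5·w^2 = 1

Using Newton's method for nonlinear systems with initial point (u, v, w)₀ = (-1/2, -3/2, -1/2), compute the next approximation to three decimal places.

(1.478, -1.096, -0.346)

At (-1/2, -3/2, -1/2): F = (-7.000, -7.250, -2.750).
Jacobian J = [[2·u - w + 4, 0, -u], [-v, -u - 8·v, -5], [1, 0, -10·w]].
At the point, J = [[3.500, 0.000, 0.500], [1.500, 12.500, -5.000], [1.000, 0.000, 5.000]] (det J = 212.500).
Solving J·Δ = −F gives Δ = (1.978, 0.404, 0.154).
Then the next iterate is (u, v, w)₁ = (1.478, -1.096, -0.346).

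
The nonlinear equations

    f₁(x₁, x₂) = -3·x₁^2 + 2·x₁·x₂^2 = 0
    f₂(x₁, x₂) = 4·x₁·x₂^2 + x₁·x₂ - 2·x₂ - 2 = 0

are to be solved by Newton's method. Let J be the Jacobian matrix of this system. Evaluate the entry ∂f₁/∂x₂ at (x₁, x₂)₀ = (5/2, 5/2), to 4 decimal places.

∂f₁/∂x₂ = 4·x₁·x₂.
At (5/2, 5/2) this is 25.0000.

25.0000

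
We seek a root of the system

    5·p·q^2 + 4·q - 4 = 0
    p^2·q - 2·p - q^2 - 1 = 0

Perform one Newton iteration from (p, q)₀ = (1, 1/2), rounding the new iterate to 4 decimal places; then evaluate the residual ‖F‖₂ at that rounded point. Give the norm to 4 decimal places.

At (1, 1/2): F = (-0.7500, -2.7500).
Jacobian J = [[5·q^2, 10·p·q + 4], [2·p·q - 2, p^2 - 2·q]].
At the point, J = [[1.2500, 9.0000], [-1.0000, 0.0000]] (det J = 9.0000).
Solving J·Δ = −F gives Δ = (-2.7500, 0.4653).
Then the next iterate is (p, q)₁ = (-1.7500, 0.9653).
Re-evaluating at (-1.7500, 0.9653): F = (-8.292086, 4.524427), so ‖F‖₂ = 9.4461.

9.4461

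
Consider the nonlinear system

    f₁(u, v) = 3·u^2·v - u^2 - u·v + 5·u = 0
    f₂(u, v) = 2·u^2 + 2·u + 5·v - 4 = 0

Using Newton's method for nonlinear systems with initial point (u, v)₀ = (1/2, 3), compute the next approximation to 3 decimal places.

(0.258, 0.694)

At (1/2, 3): F = (3.000, 12.500).
Jacobian J = [[6·u·v - 2·u - v + 5, 3·u^2 - u], [4·u + 2, 5]].
At the point, J = [[10.000, 0.250], [4.000, 5.000]] (det J = 49.000).
Solving J·Δ = −F gives Δ = (-0.242, -2.306).
Then the next iterate is (u, v)₁ = (0.258, 0.694).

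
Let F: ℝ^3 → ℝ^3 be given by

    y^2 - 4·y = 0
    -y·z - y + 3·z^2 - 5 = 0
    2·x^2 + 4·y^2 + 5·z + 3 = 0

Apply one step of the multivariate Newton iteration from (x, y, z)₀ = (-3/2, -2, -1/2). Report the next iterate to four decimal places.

(-5.3333, -0.5000, -4.5000)

At (-3/2, -2, -1/2): F = (12.0000, -3.2500, 21.0000).
Jacobian J = [[0, 2·y - 4, 0], [0, -z - 1, -y + 6·z], [4·x, 8·y, 5]].
At the point, J = [[0.0000, -8.0000, 0.0000], [0.0000, -0.5000, -1.0000], [-6.0000, -16.0000, 5.0000]] (det J = -48.0000).
Solving J·Δ = −F gives Δ = (-3.8333, 1.5000, -4.0000).
Then the next iterate is (x, y, z)₁ = (-5.3333, -0.5000, -4.5000).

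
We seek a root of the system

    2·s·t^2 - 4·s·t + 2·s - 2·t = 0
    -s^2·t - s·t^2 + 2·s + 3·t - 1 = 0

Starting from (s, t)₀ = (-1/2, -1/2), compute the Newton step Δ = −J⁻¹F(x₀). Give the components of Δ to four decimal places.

At (-1/2, -1/2): F = (-1.2500, -3.2500).
Jacobian J = [[2·t^2 - 4·t + 2, 4·s·t - 4·s - 2], [-2·s·t - t^2 + 2, -s^2 - 2·s·t + 3]].
At the point, J = [[4.5000, 1.0000], [1.2500, 2.2500]] (det J = 8.8750).
Solving J·Δ = −F gives Δ = (-0.0493, 1.4718).

(-0.0493, 1.4718)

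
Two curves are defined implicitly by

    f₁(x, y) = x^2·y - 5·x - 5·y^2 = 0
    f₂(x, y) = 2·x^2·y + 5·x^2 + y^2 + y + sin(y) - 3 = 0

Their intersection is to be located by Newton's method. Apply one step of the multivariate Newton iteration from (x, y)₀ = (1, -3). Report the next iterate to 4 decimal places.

(-0.4529, -1.8059)

At (1, -3): F = (-53.0000, 1.858880).
Jacobian J = [[2·x·y - 5, x^2 - 10·y], [4·x·y + 10·x, 2·x^2 + 2·y + cos(y) + 1]].
At the point, J = [[-11.0000, 31.0000], [-2.0000, -3.989992]] (det J = 105.889917).
Solving J·Δ = −F gives Δ = (-1.4529, 1.1941).
Then the next iterate is (x, y)₁ = (-0.4529, -1.8059).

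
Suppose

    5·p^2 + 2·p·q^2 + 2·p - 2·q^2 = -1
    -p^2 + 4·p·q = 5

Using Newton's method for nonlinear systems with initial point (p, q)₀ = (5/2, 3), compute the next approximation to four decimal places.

At (5/2, 3): F = (64.2500, 18.7500).
Jacobian J = [[10·p + 2·q^2 + 2, 4·p·q - 4·q], [-2·p + 4·q, 4·p]].
At the point, J = [[45.0000, 18.0000], [7.0000, 10.0000]] (det J = 324.0000).
Solving J·Δ = −F gives Δ = (-0.9414, -1.2160).
Then the next iterate is (p, q)₁ = (1.5586, 1.7840).

(1.5586, 1.7840)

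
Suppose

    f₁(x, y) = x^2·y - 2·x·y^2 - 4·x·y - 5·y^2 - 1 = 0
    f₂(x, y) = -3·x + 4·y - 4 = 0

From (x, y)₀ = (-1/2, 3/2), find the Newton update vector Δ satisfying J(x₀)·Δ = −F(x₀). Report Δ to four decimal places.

(0.0987, -0.8010)

At (-1/2, 3/2): F = (-6.6250, 3.5000).
Jacobian J = [[2·x·y - 2·y^2 - 4·y, x^2 - 4·x·y - 4·x - 10·y], [-3, 4]].
At the point, J = [[-12.0000, -9.7500], [-3.0000, 4.0000]] (det J = -77.2500).
Solving J·Δ = −F gives Δ = (0.0987, -0.8010).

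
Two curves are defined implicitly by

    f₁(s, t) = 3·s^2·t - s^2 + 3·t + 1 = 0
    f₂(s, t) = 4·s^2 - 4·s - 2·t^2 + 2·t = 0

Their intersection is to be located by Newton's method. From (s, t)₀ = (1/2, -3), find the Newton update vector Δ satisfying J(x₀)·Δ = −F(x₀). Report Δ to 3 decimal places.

(-0.380, 1.786)

At (1/2, -3): F = (-10.500, -25.000).
Jacobian J = [[6·s·t - 2·s, 3·s^2 + 3], [8·s - 4, -4·t + 2]].
At the point, J = [[-10.000, 3.750], [0.000, 14.000]] (det J = -140.000).
Solving J·Δ = −F gives Δ = (-0.380, 1.786).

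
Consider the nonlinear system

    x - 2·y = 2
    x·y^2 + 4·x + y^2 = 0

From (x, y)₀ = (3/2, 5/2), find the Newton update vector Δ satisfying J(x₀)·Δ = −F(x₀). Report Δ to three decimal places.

(0.773, -2.364)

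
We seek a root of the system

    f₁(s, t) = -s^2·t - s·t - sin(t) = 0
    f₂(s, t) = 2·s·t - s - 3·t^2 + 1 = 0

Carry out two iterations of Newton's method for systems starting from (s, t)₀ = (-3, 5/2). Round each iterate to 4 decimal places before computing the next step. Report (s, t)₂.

(-1.6132, 0.7330)

At (-3, 5/2): F = (-15.598472, -29.7500).
Jacobian J = [[-2·s·t - t, -s^2 - s - cos(t)], [2·t - 1, 2·s - 6·t]].
At the point, J = [[12.5000, -5.198856], [4.0000, -21.0000]] (det J = -241.704574).
Solving J·Δ = −F gives Δ = (0.7153, -1.2804).
Then the next iterate is (s, t)₁ = (-2.2847, 1.2196).
Round to (-2.2847, 1.2196) and repeat: F = (-4.518676, -6.750413), J = [[4.353240, -3.279175], [1.4392, -11.8870]].
Δ = (0.6715, -0.4866), so (s, t)₂ = (-1.6132, 0.7330).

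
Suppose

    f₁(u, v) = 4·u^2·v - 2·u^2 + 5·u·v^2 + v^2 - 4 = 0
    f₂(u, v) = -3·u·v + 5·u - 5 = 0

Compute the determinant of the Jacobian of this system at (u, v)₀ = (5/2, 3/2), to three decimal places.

J = [[8·u·v - 4·u + 5·v^2, 4·u^2 + 10·u·v + 2·v], [-3·v + 5, -3·u]].
At the point, J = [[31.250, 65.500], [0.500, -7.500]].
det J = -267.125.

-267.125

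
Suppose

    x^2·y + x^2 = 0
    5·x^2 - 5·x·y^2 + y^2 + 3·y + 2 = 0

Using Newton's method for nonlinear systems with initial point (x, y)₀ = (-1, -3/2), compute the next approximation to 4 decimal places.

(0.3600, -2.3600)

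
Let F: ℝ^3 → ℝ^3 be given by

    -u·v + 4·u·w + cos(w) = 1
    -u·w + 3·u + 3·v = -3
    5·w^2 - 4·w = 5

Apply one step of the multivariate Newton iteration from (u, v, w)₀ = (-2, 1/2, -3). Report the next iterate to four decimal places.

(-1.1545, 0.2893, -1.4706)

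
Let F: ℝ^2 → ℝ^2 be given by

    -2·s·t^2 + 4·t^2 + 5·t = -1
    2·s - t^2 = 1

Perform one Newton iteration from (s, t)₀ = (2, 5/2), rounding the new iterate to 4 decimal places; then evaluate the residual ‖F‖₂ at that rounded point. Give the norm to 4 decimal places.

At (2, 5/2): F = (13.5000, -3.2500).
Jacobian J = [[-2·t^2, -4·s·t + 8·t + 5], [2, -2·t]].
At the point, J = [[-12.5000, 5.0000], [2.0000, -5.0000]] (det J = 52.5000).
Solving J·Δ = −F gives Δ = (0.9762, -0.2595).
Then the next iterate is (s, t)₁ = (2.9762, 2.2405).
Re-evaluating at (2.9762, 2.2405): F = (2.401764, -0.067440), so ‖F‖₂ = 2.4027.

2.4027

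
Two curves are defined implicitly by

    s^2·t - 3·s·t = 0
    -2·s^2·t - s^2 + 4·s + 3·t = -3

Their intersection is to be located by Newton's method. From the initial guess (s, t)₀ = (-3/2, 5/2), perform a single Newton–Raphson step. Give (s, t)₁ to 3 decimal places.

(-1.219, 0.625)

At (-3/2, 5/2): F = (16.875, -9.000).
Jacobian J = [[2·s·t - 3·t, s^2 - 3·s], [-4·s·t - 2·s + 4, -2·s^2 + 3]].
At the point, J = [[-15.000, 6.750], [22.000, -1.500]] (det J = -126.000).
Solving J·Δ = −F gives Δ = (0.281, -1.875).
Then the next iterate is (s, t)₁ = (-1.219, 0.625).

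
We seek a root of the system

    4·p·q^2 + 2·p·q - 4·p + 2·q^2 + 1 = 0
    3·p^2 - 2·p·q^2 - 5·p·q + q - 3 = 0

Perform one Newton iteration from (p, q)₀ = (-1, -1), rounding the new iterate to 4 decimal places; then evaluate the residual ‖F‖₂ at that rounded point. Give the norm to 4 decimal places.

6295.7448

At (-1, -1): F = (5.0000, -4.0000).
Jacobian J = [[4·q^2 + 2·q - 4, 8·p·q + 2·p + 4·q], [6·p - 2·q^2 - 5·q, -4·p·q - 5·p + 1]].
At the point, J = [[-2.0000, 2.0000], [-3.0000, 2.0000]] (det J = 2.0000).
Solving J·Δ = −F gives Δ = (-9.0000, -11.5000).
Then the next iterate is (p, q)₁ = (-10.0000, -12.5000).
Re-evaluating at (-10.0000, -12.5000): F = (-5646.5000, 2784.5000), so ‖F‖₂ = 6295.7448.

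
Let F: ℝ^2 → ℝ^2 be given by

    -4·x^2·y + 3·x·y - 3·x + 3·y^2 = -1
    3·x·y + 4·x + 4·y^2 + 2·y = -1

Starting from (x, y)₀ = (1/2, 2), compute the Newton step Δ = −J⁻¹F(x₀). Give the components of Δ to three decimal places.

(-0.365, -1.146)

At (1/2, 2): F = (12.500, 26.000).
Jacobian J = [[-8·x·y + 3·y - 3, -4·x^2 + 3·x + 6·y], [3·y + 4, 3·x + 8·y + 2]].
At the point, J = [[-5.000, 12.500], [10.000, 19.500]] (det J = -222.500).
Solving J·Δ = −F gives Δ = (-0.365, -1.146).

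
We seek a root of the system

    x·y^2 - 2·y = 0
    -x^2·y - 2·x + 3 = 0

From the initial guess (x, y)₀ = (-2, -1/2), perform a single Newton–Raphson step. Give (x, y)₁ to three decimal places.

(-4.000, 3.750)

At (-2, -1/2): F = (0.500, 9.000).
Jacobian J = [[y^2, 2·x·y - 2], [-2·x·y - 2, -x^2]].
At the point, J = [[0.250, 0.000], [-4.000, -4.000]] (det J = -1.000).
Solving J·Δ = −F gives Δ = (-2.000, 4.250).
Then the next iterate is (x, y)₁ = (-4.000, 3.750).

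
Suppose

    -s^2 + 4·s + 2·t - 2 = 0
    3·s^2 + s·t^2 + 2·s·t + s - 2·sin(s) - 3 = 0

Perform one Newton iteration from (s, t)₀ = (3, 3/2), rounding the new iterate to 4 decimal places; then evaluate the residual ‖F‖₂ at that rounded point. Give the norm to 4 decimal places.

At (3, 3/2): F = (4.0000, 42.467760).
Jacobian J = [[-2·s + 4, 2], [6·s + t^2 + 2·t - 2·cos(s) + 1, 2·s·t + 2·s]].
At the point, J = [[-2.0000, 2.0000], [26.229985, 15.0000]] (det J = -82.459970).
Solving J·Δ = −F gives Δ = (-0.3024, -2.3024).
Then the next iterate is (s, t)₁ = (2.6976, -0.8024).
Re-evaluating at (2.6976, -0.8024): F = (-0.091446, 18.077370), so ‖F‖₂ = 18.0776.

18.0776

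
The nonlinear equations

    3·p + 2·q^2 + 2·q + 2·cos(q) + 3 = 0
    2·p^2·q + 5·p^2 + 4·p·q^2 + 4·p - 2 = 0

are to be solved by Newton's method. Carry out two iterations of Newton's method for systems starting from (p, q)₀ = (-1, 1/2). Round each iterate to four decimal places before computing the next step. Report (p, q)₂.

At (-1, 1/2): F = (3.255165, -1.0000).
Jacobian J = [[3, 4·q - 2·sin(q) + 2], [4·p·q + 10·p + 4·q^2 + 4, 2·p^2 + 8·p·q]].
At the point, J = [[3.0000, 3.041149], [-7.0000, -2.0000]] (det J = 15.288042).
Solving J·Δ = −F gives Δ = (0.2269, -1.2942).
Then the next iterate is (p, q)₁ = (-0.7731, -0.7942).
Round to (-0.7731, -0.7942) and repeat: F = (1.755519, -5.003885), J = [[3.0000, 0.249806], [1.247999, 6.107335]].
Δ = (-0.6647, 0.9552), so (p, q)₂ = (-1.4378, 0.1610).

(-1.4378, 0.1610)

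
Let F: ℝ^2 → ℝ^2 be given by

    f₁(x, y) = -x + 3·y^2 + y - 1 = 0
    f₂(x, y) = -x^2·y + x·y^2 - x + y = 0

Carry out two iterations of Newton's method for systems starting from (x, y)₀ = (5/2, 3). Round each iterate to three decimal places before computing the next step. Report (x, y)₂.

(0.585, 0.845)

At (5/2, 3): F = (26.500, 4.250).
Jacobian J = [[-1, 6·y + 1], [-2·x·y + y^2 - 1, -x^2 + 2·x·y + 1]].
At the point, J = [[-1.000, 19.000], [-7.000, 9.750]] (det J = 123.250).
Solving J·Δ = −F gives Δ = (-1.441, -1.471).
Then the next iterate is (x, y)₁ = (1.059, 1.529).
Round to (1.059, 1.529) and repeat: F = (6.48352, 1.23103), J = [[-1.000, 10.174], [-1.90058, 3.11694]].
Δ = (-0.474, -0.684), so (x, y)₂ = (0.585, 0.845).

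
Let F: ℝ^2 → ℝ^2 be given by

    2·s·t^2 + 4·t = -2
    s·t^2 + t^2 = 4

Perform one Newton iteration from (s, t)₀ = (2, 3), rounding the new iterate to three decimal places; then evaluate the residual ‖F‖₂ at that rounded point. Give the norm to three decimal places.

24.622

At (2, 3): F = (50.000, 23.000).
Jacobian J = [[2·t^2, 4·s·t + 4], [t^2, 2·s·t + 2·t]].
At the point, J = [[18.000, 28.000], [9.000, 18.000]] (det J = 72.000).
Solving J·Δ = −F gives Δ = (-3.556, 0.500).
Then the next iterate is (s, t)₁ = (-1.556, 3.500).
Re-evaluating at (-1.556, 3.500): F = (-22.122, -10.811), so ‖F‖₂ = 24.622.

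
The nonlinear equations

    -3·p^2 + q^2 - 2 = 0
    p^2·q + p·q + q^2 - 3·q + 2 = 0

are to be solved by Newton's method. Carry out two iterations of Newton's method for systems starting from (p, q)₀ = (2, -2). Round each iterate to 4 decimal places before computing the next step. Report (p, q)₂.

(2.3049, -4.3948)

At (2, -2): F = (-10.0000, 0.0000).
Jacobian J = [[-6·p, 2·q], [2·p·q + q, p^2 + p + 2·q - 3]].
At the point, J = [[-12.0000, -4.0000], [-10.0000, -1.0000]] (det J = -28.0000).
Solving J·Δ = −F gives Δ = (0.3571, -3.5714).
Then the next iterate is (p, q)₁ = (2.3571, -5.5714).
Round to (2.3571, -5.5714) and repeat: F = (12.372737, 5.668096), J = [[-14.1426, -11.1428], [-31.836094, -6.229780]].
Δ = (-0.0522, 1.1766), so (p, q)₂ = (2.3049, -4.3948).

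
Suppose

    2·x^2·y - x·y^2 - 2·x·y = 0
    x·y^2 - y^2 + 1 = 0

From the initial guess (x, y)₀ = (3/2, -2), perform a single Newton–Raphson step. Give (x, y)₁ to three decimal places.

(0.750, -2.000)

At (3/2, -2): F = (-9.000, 3.000).
Jacobian J = [[4·x·y - y^2 - 2·y, 2·x^2 - 2·x·y - 2·x], [y^2, 2·x·y - 2·y]].
At the point, J = [[-12.000, 7.500], [4.000, -2.000]] (det J = -6.000).
Solving J·Δ = −F gives Δ = (-0.750, 0.000).
Then the next iterate is (x, y)₁ = (0.750, -2.000).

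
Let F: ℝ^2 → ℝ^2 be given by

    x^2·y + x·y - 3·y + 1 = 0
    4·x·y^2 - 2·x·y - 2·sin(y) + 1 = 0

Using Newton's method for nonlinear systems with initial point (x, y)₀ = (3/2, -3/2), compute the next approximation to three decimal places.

(1.611, -0.444)

At (3/2, -3/2): F = (-0.125, 20.99499).
Jacobian J = [[2·x·y + y, x^2 + x - 3], [4·y^2 - 2·y, 8·x·y - 2·x - 2·cos(y)]].
At the point, J = [[-6.000, 0.750], [12.000, -21.14147]] (det J = 117.84885).
Solving J·Δ = −F gives Δ = (0.111, 1.056).
Then the next iterate is (x, y)₁ = (1.611, -0.444).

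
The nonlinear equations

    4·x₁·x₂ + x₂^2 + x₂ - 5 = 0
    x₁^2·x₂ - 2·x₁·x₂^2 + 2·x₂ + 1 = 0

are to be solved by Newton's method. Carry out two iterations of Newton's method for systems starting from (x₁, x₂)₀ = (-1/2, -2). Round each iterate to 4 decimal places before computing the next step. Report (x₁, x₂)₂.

At (-1/2, -2): F = (1.0000, 0.5000).
Jacobian J = [[4·x₂, 4·x₁ + 2·x₂ + 1], [2·x₁·x₂ - 2·x₂^2, x₁^2 - 4·x₁·x₂ + 2]].
At the point, J = [[-8.0000, -5.0000], [-6.0000, -1.7500]] (det J = -16.0000).
Solving J·Δ = −F gives Δ = (0.0469, 0.1250).
Then the next iterate is (x₁, x₂)₁ = (-0.4531, -1.8750).
Round to (-0.4531, -1.8750) and repeat: F = (0.038875, 0.050923), J = [[-7.5000, -4.5624], [-5.332125, -1.192950]].
Δ = (0.0121, -0.0114), so (x₁, x₂)₂ = (-0.4410, -1.8864).

(-0.4410, -1.8864)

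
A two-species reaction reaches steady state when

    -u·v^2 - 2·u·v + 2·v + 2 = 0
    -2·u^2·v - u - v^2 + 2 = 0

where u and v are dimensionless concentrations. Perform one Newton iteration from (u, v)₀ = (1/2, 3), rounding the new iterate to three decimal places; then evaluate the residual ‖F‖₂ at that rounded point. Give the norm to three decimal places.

At (1/2, 3): F = (0.500, -9.000).
Jacobian J = [[-v^2 - 2·v, -2·u·v - 2·u + 2], [-4·u·v - 1, -2·u^2 - 2·v]].
At the point, J = [[-15.000, -2.000], [-7.000, -6.500]] (det J = 83.500).
Solving J·Δ = −F gives Δ = (0.254, -1.659).
Then the next iterate is (u, v)₁ = (0.754, 1.341).
Re-evaluating at (0.754, 1.341): F = (1.30387, -2.07704), so ‖F‖₂ = 2.452.

2.452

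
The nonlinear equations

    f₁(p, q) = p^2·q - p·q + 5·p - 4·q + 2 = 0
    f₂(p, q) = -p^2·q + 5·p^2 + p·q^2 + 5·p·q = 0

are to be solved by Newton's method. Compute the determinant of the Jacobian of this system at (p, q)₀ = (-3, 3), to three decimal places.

576.000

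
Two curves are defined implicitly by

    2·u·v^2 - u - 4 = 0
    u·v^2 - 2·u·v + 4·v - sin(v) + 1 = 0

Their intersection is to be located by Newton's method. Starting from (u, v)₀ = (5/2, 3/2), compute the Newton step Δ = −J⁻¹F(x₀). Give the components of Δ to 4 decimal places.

(0.9295, -0.5336)

At (5/2, 3/2): F = (4.7500, 4.127505).
Jacobian J = [[2·v^2 - 1, 4·u·v], [v^2 - 2·v, 2·u·v - 2·u - cos(v) + 4]].
At the point, J = [[3.5000, 15.0000], [-0.7500, 6.429263]] (det J = 33.752420).
Solving J·Δ = −F gives Δ = (0.9295, -0.5336).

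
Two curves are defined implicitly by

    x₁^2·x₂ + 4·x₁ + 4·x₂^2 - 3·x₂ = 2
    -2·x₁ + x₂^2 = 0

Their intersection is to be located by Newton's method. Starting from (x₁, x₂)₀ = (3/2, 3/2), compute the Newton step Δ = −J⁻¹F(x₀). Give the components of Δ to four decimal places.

(-0.9180, -0.3620)

At (3/2, 3/2): F = (11.8750, -0.7500).
Jacobian J = [[2·x₁·x₂ + 4, x₁^2 + 8·x₂ - 3], [-2, 2·x₂]].
At the point, J = [[8.5000, 11.2500], [-2.0000, 3.0000]] (det J = 48.0000).
Solving J·Δ = −F gives Δ = (-0.9180, -0.3620).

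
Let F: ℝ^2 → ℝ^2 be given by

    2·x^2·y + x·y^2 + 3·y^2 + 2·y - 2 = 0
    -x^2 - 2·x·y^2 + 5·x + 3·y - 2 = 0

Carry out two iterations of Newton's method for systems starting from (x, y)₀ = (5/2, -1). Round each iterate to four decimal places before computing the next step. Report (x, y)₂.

(0.2341, -0.5354)

At (5/2, -1): F = (-11.0000, -3.7500).
Jacobian J = [[4·x·y + y^2, 2·x^2 + 2·x·y + 6·y + 2], [-2·x - 2·y^2 + 5, -4·x·y + 3]].
At the point, J = [[-9.0000, 3.5000], [-2.0000, 13.0000]] (det J = -110.0000).
Solving J·Δ = −F gives Δ = (-1.1807, 0.1068).
Then the next iterate is (x, y)₁ = (1.3193, -0.8932).
Round to (1.3193, -0.8932) and repeat: F = (-3.449758, -1.928744), J = [[-3.915789, -2.234893], [0.765788, 7.713595]].
Δ = (-1.0852, 0.3578), so (x, y)₂ = (0.2341, -0.5354).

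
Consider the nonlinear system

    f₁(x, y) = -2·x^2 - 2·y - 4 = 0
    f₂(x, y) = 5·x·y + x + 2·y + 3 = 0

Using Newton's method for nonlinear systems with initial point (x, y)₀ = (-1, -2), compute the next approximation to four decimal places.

(-0.2667, -1.5333)

At (-1, -2): F = (-2.0000, 8.0000).
Jacobian J = [[-4·x, -2], [5·y + 1, 5·x + 2]].
At the point, J = [[4.0000, -2.0000], [-9.0000, -3.0000]] (det J = -30.0000).
Solving J·Δ = −F gives Δ = (0.7333, 0.4667).
Then the next iterate is (x, y)₁ = (-0.2667, -1.5333).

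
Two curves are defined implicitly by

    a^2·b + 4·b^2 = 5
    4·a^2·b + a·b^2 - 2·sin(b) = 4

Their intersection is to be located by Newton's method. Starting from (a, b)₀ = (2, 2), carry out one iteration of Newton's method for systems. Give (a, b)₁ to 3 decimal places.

(1.594, 1.213)

At (2, 2): F = (19.000, 34.18141).
Jacobian J = [[2·a·b, a^2 + 8·b], [8·a·b + b^2, 4·a^2 + 2·a·b - 2·cos(b)]].
At the point, J = [[8.000, 20.000], [36.000, 24.83229]] (det J = -521.34165).
Solving J·Δ = −F gives Δ = (-0.406, -0.787).
Then the next iterate is (a, b)₁ = (1.594, 1.213).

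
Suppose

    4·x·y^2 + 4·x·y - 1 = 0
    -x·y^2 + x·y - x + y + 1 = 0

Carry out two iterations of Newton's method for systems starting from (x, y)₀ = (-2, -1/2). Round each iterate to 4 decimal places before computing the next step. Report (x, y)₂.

At (-2, -1/2): F = (1.0000, 4.0000).
Jacobian J = [[4·y^2 + 4·y, 8·x·y + 4·x], [-y^2 + y - 1, -2·x·y + x + 1]].
At the point, J = [[-1.0000, 0.0000], [-1.7500, -3.0000]] (det J = 3.0000).
Solving J·Δ = −F gives Δ = (1.0000, 0.7500).
Then the next iterate is (x, y)₁ = (-1.0000, 0.2500).
Round to (-1.0000, 0.2500) and repeat: F = (-2.2500, 2.0625), J = [[1.2500, -6.0000], [-0.8125, 0.5000]].
Δ = (2.6471, 0.1765), so (x, y)₂ = (1.6471, 0.4265).

(1.6471, 0.4265)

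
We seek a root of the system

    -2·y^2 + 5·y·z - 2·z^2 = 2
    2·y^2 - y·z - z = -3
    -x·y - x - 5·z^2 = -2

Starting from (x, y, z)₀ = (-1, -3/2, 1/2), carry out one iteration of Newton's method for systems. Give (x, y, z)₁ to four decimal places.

(-4.5696, -0.3130, 0.4304)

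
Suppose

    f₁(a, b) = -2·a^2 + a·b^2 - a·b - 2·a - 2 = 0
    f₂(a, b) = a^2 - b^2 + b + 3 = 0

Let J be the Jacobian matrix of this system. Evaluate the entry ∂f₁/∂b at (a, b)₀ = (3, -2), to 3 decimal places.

∂f₁/∂b = 2·a·b - a.
At (3, -2) this is -15.000.

-15.000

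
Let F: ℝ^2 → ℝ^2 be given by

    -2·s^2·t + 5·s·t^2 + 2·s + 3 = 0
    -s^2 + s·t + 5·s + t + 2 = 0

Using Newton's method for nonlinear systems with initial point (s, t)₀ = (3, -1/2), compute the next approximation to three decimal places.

(25.800, 6.550)

At (3, -1/2): F = (21.750, 6.000).
Jacobian J = [[-4·s·t + 5·t^2 + 2, -2·s^2 + 10·s·t], [-2·s + t + 5, s + 1]].
At the point, J = [[9.250, -33.000], [-1.500, 4.000]] (det J = -12.500).
Solving J·Δ = −F gives Δ = (22.800, 7.050).
Then the next iterate is (s, t)₁ = (25.800, 6.550).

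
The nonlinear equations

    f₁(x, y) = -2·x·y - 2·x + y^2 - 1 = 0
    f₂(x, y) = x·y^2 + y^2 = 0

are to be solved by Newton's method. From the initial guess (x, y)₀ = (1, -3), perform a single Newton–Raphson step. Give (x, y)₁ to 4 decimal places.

(1.0000, -1.5000)

At (1, -3): F = (12.0000, 18.0000).
Jacobian J = [[-2·y - 2, -2·x + 2·y], [y^2, 2·x·y + 2·y]].
At the point, J = [[4.0000, -8.0000], [9.0000, -12.0000]] (det J = 24.0000).
Solving J·Δ = −F gives Δ = (0.0000, 1.5000).
Then the next iterate is (x, y)₁ = (1.0000, -1.5000).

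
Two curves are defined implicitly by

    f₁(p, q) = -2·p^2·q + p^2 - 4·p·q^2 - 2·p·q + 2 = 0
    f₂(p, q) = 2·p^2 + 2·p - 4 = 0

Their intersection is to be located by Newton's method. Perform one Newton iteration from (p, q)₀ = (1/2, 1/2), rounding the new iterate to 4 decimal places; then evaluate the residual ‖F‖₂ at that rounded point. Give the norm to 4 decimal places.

0.8731

At (1/2, 1/2): F = (1.0000, -2.5000).
Jacobian J = [[-4·p·q + 2·p - 4·q^2 - 2·q, -2·p^2 - 8·p·q - 2·p], [4·p + 2, 0]].
At the point, J = [[-2.0000, -3.5000], [4.0000, 0.0000]] (det J = 14.0000).
Solving J·Δ = −F gives Δ = (0.6250, -0.0714).
Then the next iterate is (p, q)₁ = (1.1250, 0.4286).
Re-evaluating at (1.1250, 0.4286): F = (0.389740, 0.781250), so ‖F‖₂ = 0.8731.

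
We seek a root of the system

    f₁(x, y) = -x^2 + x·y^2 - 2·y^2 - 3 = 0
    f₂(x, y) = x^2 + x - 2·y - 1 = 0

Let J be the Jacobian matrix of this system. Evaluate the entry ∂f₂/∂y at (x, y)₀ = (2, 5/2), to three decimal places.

∂f₂/∂y = -2.
At (2, 5/2) this is -2.000.

-2.000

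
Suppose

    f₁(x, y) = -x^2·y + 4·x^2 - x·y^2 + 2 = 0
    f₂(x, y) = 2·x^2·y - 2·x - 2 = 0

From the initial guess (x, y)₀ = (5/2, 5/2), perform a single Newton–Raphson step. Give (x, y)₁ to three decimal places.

At (5/2, 5/2): F = (-4.250, 24.250).
Jacobian J = [[-2·x·y + 8·x - y^2, -x^2 - 2·x·y], [4·x·y - 2, 2·x^2]].
At the point, J = [[1.250, -18.750], [23.000, 12.500]] (det J = 446.875).
Solving J·Δ = −F gives Δ = (-0.899, -0.287).
Then the next iterate is (x, y)₁ = (1.601, 2.213).

(1.601, 2.213)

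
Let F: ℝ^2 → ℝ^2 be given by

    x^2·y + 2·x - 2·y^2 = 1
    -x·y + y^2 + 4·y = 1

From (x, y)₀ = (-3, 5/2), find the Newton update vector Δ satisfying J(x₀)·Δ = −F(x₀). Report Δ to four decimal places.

(0.3707, -1.8186)

At (-3, 5/2): F = (3.0000, 22.7500).
Jacobian J = [[2·x·y + 2, x^2 - 4·y], [-y, -x + 2·y + 4]].
At the point, J = [[-13.0000, -1.0000], [-2.5000, 12.0000]] (det J = -158.5000).
Solving J·Δ = −F gives Δ = (0.3707, -1.8186).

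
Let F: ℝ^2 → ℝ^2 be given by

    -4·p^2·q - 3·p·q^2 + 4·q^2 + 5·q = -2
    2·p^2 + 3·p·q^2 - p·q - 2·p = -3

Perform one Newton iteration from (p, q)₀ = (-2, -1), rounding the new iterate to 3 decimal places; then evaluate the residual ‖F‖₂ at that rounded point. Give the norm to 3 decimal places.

6.529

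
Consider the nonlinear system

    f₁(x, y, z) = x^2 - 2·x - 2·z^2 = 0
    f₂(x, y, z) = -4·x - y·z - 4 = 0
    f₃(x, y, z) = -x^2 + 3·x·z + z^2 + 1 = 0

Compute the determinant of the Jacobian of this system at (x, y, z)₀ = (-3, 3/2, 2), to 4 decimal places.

-272.0000

J = [[2·x - 2, 0, -4·z], [-4, -z, -y], [-2·x + 3·z, 0, 3·x + 2·z]].
At the point, J = [[-8.0000, 0.0000, -8.0000], [-4.0000, -2.0000, -1.5000], [12.0000, 0.0000, -5.0000]].
det J = -272.0000.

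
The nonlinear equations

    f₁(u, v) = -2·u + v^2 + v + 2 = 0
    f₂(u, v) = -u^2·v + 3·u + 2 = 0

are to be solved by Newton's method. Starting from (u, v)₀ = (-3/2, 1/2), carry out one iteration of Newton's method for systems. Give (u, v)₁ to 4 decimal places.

At (-3/2, 1/2): F = (5.7500, -3.6250).
Jacobian J = [[-2, 2·v + 1], [-2·u·v + 3, -u^2]].
At the point, J = [[-2.0000, 2.0000], [4.5000, -2.2500]] (det J = -4.5000).
Solving J·Δ = −F gives Δ = (-1.2639, -4.1389).
Then the next iterate is (u, v)₁ = (-2.7639, -3.6389).

(-2.7639, -3.6389)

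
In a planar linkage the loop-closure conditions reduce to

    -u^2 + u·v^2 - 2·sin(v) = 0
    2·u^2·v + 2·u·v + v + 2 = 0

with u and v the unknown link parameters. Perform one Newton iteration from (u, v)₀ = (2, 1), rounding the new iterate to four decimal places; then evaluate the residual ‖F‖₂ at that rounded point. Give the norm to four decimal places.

At (2, 1): F = (-3.682942, 15.0000).
Jacobian J = [[-2·u + v^2, 2·u·v - 2·cos(v)], [4·u·v + 2·v, 2·u^2 + 2·u + 1]].
At the point, J = [[-3.0000, 2.919395], [10.0000, 13.0000]] (det J = -68.193954).
Solving J·Δ = −F gives Δ = (-1.3442, -0.1198).
Then the next iterate is (u, v)₁ = (0.6558, 0.8802).
Re-evaluating at (0.6558, 0.8802): F = (-1.463724, 4.791772), so ‖F‖₂ = 5.0103.

5.0103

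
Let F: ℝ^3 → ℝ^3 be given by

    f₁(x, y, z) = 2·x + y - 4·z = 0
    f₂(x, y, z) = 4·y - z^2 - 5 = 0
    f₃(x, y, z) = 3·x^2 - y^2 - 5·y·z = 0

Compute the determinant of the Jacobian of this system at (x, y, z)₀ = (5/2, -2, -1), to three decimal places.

314.000

J = [[2, 1, -4], [0, 4, -2·z], [6·x, -2·y - 5·z, -5·y]].
At the point, J = [[2.000, 1.000, -4.000], [0.000, 4.000, 2.000], [15.000, 9.000, 10.000]].
det J = 314.000.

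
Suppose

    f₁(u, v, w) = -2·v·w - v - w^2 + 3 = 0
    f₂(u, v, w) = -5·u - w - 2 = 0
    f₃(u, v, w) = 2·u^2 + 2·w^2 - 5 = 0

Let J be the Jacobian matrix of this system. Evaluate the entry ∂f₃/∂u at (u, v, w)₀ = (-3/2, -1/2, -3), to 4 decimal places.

-6.0000

∂f₃/∂u = 4·u.
At (-3/2, -1/2, -3) this is -6.0000.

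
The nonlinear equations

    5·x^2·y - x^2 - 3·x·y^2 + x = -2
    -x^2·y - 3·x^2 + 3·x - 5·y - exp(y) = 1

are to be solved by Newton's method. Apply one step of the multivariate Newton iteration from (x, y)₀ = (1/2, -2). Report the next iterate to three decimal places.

At (1/2, -2): F = (-6.250, 10.11466).
Jacobian J = [[10·x·y - 2·x - 3·y^2 + 1, 5·x^2 - 6·x·y], [-2·x·y - 6·x + 3, -x^2 - exp(y) - 5]].
At the point, J = [[-22.000, 7.250], [2.000, -5.38534]] (det J = 103.97738).
Solving J·Δ = −F gives Δ = (0.382, 2.020).
Then the next iterate is (x, y)₁ = (0.882, 0.020).

(0.882, 0.020)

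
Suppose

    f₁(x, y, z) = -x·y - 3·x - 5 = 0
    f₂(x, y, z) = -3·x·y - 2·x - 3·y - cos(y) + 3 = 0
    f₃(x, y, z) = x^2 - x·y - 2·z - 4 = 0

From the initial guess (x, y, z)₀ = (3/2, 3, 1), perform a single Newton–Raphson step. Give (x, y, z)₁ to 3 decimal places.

(-1.059, 3.902, -3.801)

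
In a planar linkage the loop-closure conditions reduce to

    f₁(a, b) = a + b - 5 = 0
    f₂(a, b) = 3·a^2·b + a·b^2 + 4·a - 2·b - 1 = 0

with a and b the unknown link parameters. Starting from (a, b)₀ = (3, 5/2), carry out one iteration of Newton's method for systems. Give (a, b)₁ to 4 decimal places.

(-1.7377, 6.7377)

At (3, 5/2): F = (0.5000, 92.2500).
Jacobian J = [[1, 1], [6·a·b + b^2 + 4, 3·a^2 + 2·a·b - 2]].
At the point, J = [[1.0000, 1.0000], [55.2500, 40.0000]] (det J = -15.2500).
Solving J·Δ = −F gives Δ = (-4.7377, 4.2377).
Then the next iterate is (a, b)₁ = (-1.7377, 6.7377).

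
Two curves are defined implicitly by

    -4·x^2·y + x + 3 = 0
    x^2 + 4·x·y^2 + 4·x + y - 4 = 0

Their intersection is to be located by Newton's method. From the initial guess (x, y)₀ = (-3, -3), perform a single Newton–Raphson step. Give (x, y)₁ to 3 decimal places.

At (-3, -3): F = (108.000, -118.000).
Jacobian J = [[-8·x·y + 1, -4·x^2], [2·x + 4·y^2 + 4, 8·x·y + 1]].
At the point, J = [[-71.000, -36.000], [34.000, 73.000]] (det J = -3959.000).
Solving J·Δ = −F gives Δ = (0.918, 1.189).
Then the next iterate is (x, y)₁ = (-2.082, -1.811).

(-2.082, -1.811)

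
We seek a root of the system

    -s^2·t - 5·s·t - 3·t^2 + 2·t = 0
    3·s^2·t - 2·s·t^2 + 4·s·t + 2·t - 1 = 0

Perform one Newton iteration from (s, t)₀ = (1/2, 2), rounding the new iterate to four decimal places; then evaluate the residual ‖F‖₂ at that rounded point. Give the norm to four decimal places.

3.6373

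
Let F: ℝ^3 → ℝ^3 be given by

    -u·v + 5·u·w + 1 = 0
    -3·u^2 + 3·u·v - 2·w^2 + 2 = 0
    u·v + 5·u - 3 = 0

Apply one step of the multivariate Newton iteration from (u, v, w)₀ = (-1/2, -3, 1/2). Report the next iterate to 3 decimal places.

At (-1/2, -3, 1/2): F = (-1.750, 5.250, -4.000).
Jacobian J = [[-v + 5·w, -u, 5·u], [-6·u + 3·v, 3·u, -4·w], [v + 5, u, 0]].
At the point, J = [[5.500, 0.500, -2.500], [-6.000, -1.500, -2.000], [2.000, -0.500, 0.000]] (det J = -22.500).
Solving J·Δ = −F gives Δ = (1.214, -3.144, 1.342).
Then the next iterate is (u, v, w)₁ = (0.714, -6.144, 1.842).

(0.714, -6.144, 1.842)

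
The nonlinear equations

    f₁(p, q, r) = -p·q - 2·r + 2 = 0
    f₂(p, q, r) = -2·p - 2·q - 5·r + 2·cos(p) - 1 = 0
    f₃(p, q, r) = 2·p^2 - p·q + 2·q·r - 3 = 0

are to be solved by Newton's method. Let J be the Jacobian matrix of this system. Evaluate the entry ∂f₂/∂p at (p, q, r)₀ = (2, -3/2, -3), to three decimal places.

∂f₂/∂p = -2·sin(p) - 2.
At (2, -3/2, -3) this is -3.819.

-3.819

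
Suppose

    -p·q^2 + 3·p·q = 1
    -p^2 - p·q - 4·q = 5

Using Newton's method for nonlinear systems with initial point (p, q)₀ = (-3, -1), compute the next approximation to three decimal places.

At (-3, -1): F = (11.000, -13.000).
Jacobian J = [[-q^2 + 3·q, -2·p·q + 3·p], [-2·p - q, -p - 4]].
At the point, J = [[-4.000, -15.000], [7.000, -1.000]] (det J = 109.000).
Solving J·Δ = −F gives Δ = (1.890, 0.229).
Then the next iterate is (p, q)₁ = (-1.110, -0.771).

(-1.110, -0.771)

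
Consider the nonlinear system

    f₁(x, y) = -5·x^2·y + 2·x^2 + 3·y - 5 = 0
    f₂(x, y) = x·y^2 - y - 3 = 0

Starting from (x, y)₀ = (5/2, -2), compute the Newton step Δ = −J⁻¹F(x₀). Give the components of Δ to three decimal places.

(-0.822, 0.519)

At (5/2, -2): F = (64.000, 9.000).
Jacobian J = [[-10·x·y + 4·x, -5·x^2 + 3], [y^2, 2·x·y - 1]].
At the point, J = [[60.000, -28.250], [4.000, -11.000]] (det J = -547.000).
Solving J·Δ = −F gives Δ = (-0.822, 0.519).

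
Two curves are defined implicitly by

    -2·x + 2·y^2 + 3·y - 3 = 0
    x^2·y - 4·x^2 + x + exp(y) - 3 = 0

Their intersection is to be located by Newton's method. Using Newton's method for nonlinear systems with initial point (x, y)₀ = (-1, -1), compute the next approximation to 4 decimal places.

At (-1, -1): F = (-2.0000, -8.632121).
Jacobian J = [[-2, 4·y + 3], [2·x·y - 8·x + 1, x^2 + exp(y)]].
At the point, J = [[-2.0000, -1.0000], [11.0000, 1.367879]] (det J = 8.264241).
Solving J·Δ = −F gives Δ = (1.3756, -4.7511).
Then the next iterate is (x, y)₁ = (0.3756, -5.7511).

(0.3756, -5.7511)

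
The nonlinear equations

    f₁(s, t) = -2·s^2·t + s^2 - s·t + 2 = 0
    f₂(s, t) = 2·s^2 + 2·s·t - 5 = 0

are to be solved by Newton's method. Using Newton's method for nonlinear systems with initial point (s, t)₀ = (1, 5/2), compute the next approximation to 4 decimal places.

(1.5000, -0.7500)

At (1, 5/2): F = (-4.5000, 2.0000).
Jacobian J = [[-4·s·t + 2·s - t, -2·s^2 - s], [4·s + 2·t, 2·s]].
At the point, J = [[-10.5000, -3.0000], [9.0000, 2.0000]] (det J = 6.0000).
Solving J·Δ = −F gives Δ = (0.5000, -3.2500).
Then the next iterate is (s, t)₁ = (1.5000, -0.7500).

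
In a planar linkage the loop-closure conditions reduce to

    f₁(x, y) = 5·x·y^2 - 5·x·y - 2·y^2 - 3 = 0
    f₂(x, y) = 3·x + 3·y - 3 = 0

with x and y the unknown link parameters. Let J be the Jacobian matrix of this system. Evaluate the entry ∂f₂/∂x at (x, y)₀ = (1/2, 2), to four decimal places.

∂f₂/∂x = 3.
At (1/2, 2) this is 3.0000.

3.0000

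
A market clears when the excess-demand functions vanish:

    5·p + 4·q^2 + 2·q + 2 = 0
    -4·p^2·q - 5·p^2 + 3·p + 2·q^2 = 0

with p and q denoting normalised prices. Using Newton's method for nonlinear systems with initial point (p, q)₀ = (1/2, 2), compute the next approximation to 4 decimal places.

(0.2256, 0.7151)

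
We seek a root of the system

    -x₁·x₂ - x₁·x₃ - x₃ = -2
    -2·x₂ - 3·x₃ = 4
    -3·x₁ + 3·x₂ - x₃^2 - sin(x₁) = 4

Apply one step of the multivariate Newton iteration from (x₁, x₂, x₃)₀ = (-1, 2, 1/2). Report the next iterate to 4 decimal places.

At (-1, 2, 1/2): F = (4.0000, -9.5000, 5.591471).
Jacobian J = [[-x₂ - x₃, -x₁, -x₁ - 1], [0, -2, -3], [-cos(x₁) - 3, 3, -2·x₃]].
At the point, J = [[-2.5000, 1.0000, 0.0000], [0.0000, -2.0000, -3.0000], [-3.540302, 3.0000, -1.0000]] (det J = -16.879093).
Solving J·Δ = −F gives Δ = (1.0502, -1.3746, -2.2503).
Then the next iterate is (x₁, x₂, x₃)₁ = (0.0502, 0.6254, -1.7503).

(0.0502, 0.6254, -1.7503)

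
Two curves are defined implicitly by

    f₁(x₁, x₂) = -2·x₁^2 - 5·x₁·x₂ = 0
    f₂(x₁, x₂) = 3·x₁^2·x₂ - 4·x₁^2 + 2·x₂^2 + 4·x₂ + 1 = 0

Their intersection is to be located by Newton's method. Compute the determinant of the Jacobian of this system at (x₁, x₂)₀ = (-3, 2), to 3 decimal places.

J = [[-4·x₁ - 5·x₂, -5·x₁], [6·x₁·x₂ - 8·x₁, 3·x₁^2 + 4·x₂ + 4]].
At the point, J = [[2.000, 15.000], [-12.000, 39.000]].
det J = 258.000.

258.000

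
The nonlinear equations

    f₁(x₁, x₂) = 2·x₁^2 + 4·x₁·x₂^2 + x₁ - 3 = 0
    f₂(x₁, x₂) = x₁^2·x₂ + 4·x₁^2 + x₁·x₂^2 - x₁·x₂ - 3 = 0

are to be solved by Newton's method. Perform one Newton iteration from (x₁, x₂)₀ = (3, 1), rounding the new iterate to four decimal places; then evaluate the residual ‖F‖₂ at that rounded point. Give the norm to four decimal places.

13.1820

At (3, 1): F = (30.0000, 42.0000).
Jacobian J = [[4·x₁ + 4·x₂^2 + 1, 8·x₁·x₂], [2·x₁·x₂ + 8·x₁ + x₂^2 - x₂, x₁^2 + 2·x₁·x₂ - x₁]].
At the point, J = [[17.0000, 24.0000], [30.0000, 12.0000]] (det J = -516.0000).
Solving J·Δ = −F gives Δ = (-1.2558, -0.3605).
Then the next iterate is (x₁, x₂)₁ = (1.7442, 0.6395).
Re-evaluating at (1.7442, 0.6395): F = (7.681901, 10.712336), so ‖F‖₂ = 13.1820.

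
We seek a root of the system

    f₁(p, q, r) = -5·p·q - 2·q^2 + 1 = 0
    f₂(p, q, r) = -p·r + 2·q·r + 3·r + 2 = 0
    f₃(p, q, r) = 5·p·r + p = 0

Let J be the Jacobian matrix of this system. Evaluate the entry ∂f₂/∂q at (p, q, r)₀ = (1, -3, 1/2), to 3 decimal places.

∂f₂/∂q = 2·r.
At (1, -3, 1/2) this is 1.000.

1.000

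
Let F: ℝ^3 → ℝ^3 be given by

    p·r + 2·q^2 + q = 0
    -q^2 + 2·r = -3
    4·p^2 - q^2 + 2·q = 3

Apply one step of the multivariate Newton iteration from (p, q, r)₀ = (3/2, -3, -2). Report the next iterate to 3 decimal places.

At (3/2, -3, -2): F = (12.000, -10.000, -9.000).
Jacobian J = [[r, 4·q + 1, p], [0, -2·q, 2], [8·p, -2·q + 2, 0]].
At the point, J = [[-2.000, -11.000, 1.500], [0.000, 6.000, 2.000], [12.000, 8.000, 0.000]] (det J = -340.000).
Solving J·Δ = −F gives Δ = (-0.097, 1.271, 1.188).
Then the next iterate is (p, q, r)₁ = (1.403, -1.729, -0.812).

(1.403, -1.729, -0.812)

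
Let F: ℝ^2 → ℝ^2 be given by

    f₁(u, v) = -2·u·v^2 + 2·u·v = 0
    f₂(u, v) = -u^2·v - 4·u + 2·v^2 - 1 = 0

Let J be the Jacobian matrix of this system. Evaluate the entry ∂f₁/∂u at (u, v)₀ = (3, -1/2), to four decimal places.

∂f₁/∂u = -2·v^2 + 2·v.
At (3, -1/2) this is -1.5000.

-1.5000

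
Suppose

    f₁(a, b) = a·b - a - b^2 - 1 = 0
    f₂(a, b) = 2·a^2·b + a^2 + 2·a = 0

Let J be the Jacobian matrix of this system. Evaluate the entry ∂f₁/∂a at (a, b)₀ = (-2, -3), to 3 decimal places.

∂f₁/∂a = b - 1.
At (-2, -3) this is -4.000.

-4.000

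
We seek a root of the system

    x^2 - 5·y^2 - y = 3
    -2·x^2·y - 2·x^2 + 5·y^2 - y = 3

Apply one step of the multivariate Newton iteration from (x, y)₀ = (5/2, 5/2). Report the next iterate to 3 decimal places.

(1.540, 1.142)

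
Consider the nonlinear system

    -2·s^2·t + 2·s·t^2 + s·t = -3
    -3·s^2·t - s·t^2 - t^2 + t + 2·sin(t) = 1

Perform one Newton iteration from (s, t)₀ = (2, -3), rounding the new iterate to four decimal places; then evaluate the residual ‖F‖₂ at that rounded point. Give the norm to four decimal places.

At (2, -3): F = (57.0000, 4.717760).
Jacobian J = [[-4·s·t + 2·t^2 + t, -2·s^2 + 4·s·t + s], [-6·s·t - t^2, -3·s^2 - 2·s·t - 2·t + 2·cos(t) + 1]].
At the point, J = [[39.0000, -30.0000], [27.0000, 5.020015]] (det J = 1005.780585).
Solving J·Δ = −F gives Δ = (-0.4252, 1.3472).
Then the next iterate is (s, t)₁ = (1.5748, -1.6528).
Re-evaluating at (1.5748, -1.6528): F = (17.198955, 0.617024), so ‖F‖₂ = 17.2100.

17.2100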